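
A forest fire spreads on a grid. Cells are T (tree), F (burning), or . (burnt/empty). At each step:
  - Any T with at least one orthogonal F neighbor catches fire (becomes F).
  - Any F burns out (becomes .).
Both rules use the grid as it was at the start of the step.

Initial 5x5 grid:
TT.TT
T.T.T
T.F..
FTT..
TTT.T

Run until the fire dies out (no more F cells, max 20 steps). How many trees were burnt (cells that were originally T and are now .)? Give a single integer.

Step 1: +5 fires, +2 burnt (F count now 5)
Step 2: +3 fires, +5 burnt (F count now 3)
Step 3: +1 fires, +3 burnt (F count now 1)
Step 4: +1 fires, +1 burnt (F count now 1)
Step 5: +0 fires, +1 burnt (F count now 0)
Fire out after step 5
Initially T: 14, now '.': 21
Total burnt (originally-T cells now '.'): 10

Answer: 10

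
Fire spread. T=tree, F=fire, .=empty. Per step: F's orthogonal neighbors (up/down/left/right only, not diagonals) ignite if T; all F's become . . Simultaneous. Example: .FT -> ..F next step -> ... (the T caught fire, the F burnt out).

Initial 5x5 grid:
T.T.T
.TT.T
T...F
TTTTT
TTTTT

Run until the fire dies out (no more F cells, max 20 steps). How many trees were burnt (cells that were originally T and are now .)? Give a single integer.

Step 1: +2 fires, +1 burnt (F count now 2)
Step 2: +3 fires, +2 burnt (F count now 3)
Step 3: +2 fires, +3 burnt (F count now 2)
Step 4: +2 fires, +2 burnt (F count now 2)
Step 5: +2 fires, +2 burnt (F count now 2)
Step 6: +2 fires, +2 burnt (F count now 2)
Step 7: +0 fires, +2 burnt (F count now 0)
Fire out after step 7
Initially T: 17, now '.': 21
Total burnt (originally-T cells now '.'): 13

Answer: 13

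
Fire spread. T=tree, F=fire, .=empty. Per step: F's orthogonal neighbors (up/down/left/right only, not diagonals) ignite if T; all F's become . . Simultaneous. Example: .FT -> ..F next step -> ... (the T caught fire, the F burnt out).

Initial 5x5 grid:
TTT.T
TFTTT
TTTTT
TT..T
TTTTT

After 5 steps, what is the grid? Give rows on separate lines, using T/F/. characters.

Step 1: 4 trees catch fire, 1 burn out
  TFT.T
  F.FTT
  TFTTT
  TT..T
  TTTTT
Step 2: 6 trees catch fire, 4 burn out
  F.F.T
  ...FT
  F.FTT
  TF..T
  TTTTT
Step 3: 4 trees catch fire, 6 burn out
  ....T
  ....F
  ...FT
  F...T
  TFTTT
Step 4: 4 trees catch fire, 4 burn out
  ....F
  .....
  ....F
  ....T
  F.FTT
Step 5: 2 trees catch fire, 4 burn out
  .....
  .....
  .....
  ....F
  ...FT

.....
.....
.....
....F
...FT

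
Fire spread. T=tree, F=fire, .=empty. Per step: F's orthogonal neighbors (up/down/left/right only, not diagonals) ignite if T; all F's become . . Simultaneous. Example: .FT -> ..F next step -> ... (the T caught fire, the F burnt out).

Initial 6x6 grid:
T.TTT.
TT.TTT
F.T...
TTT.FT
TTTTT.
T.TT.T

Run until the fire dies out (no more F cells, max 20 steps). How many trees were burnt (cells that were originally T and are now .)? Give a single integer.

Step 1: +4 fires, +2 burnt (F count now 4)
Step 2: +5 fires, +4 burnt (F count now 5)
Step 3: +5 fires, +5 burnt (F count now 5)
Step 4: +2 fires, +5 burnt (F count now 2)
Step 5: +0 fires, +2 burnt (F count now 0)
Fire out after step 5
Initially T: 23, now '.': 29
Total burnt (originally-T cells now '.'): 16

Answer: 16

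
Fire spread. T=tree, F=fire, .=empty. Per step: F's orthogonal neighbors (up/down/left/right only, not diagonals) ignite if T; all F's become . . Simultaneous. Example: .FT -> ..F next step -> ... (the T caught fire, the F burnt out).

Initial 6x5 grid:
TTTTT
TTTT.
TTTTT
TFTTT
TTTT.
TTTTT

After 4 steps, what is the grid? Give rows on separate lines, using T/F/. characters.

Step 1: 4 trees catch fire, 1 burn out
  TTTTT
  TTTT.
  TFTTT
  F.FTT
  TFTT.
  TTTTT
Step 2: 7 trees catch fire, 4 burn out
  TTTTT
  TFTT.
  F.FTT
  ...FT
  F.FT.
  TFTTT
Step 3: 8 trees catch fire, 7 burn out
  TFTTT
  F.FT.
  ...FT
  ....F
  ...F.
  F.FTT
Step 4: 5 trees catch fire, 8 burn out
  F.FTT
  ...F.
  ....F
  .....
  .....
  ...FT

F.FTT
...F.
....F
.....
.....
...FT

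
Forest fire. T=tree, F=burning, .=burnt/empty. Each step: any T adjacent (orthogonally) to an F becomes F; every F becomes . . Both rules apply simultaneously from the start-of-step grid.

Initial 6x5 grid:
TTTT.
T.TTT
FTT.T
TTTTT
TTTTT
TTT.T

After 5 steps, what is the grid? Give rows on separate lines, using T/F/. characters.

Step 1: 3 trees catch fire, 1 burn out
  TTTT.
  F.TTT
  .FT.T
  FTTTT
  TTTTT
  TTT.T
Step 2: 4 trees catch fire, 3 burn out
  FTTT.
  ..TTT
  ..F.T
  .FTTT
  FTTTT
  TTT.T
Step 3: 5 trees catch fire, 4 burn out
  .FTT.
  ..FTT
  ....T
  ..FTT
  .FTTT
  FTT.T
Step 4: 5 trees catch fire, 5 burn out
  ..FT.
  ...FT
  ....T
  ...FT
  ..FTT
  .FT.T
Step 5: 5 trees catch fire, 5 burn out
  ...F.
  ....F
  ....T
  ....F
  ...FT
  ..F.T

...F.
....F
....T
....F
...FT
..F.T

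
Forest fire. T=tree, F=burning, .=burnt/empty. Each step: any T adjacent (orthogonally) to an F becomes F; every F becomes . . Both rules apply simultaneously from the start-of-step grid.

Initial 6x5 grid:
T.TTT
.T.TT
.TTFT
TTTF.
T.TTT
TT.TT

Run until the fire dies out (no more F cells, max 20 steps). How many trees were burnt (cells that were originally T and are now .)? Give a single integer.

Answer: 20

Derivation:
Step 1: +5 fires, +2 burnt (F count now 5)
Step 2: +7 fires, +5 burnt (F count now 7)
Step 3: +5 fires, +7 burnt (F count now 5)
Step 4: +1 fires, +5 burnt (F count now 1)
Step 5: +1 fires, +1 burnt (F count now 1)
Step 6: +1 fires, +1 burnt (F count now 1)
Step 7: +0 fires, +1 burnt (F count now 0)
Fire out after step 7
Initially T: 21, now '.': 29
Total burnt (originally-T cells now '.'): 20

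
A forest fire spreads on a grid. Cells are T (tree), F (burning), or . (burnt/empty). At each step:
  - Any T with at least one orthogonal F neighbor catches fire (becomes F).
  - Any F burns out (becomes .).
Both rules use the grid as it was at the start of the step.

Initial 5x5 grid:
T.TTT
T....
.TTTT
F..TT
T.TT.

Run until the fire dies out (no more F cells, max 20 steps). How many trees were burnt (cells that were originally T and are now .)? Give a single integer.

Step 1: +1 fires, +1 burnt (F count now 1)
Step 2: +0 fires, +1 burnt (F count now 0)
Fire out after step 2
Initially T: 14, now '.': 12
Total burnt (originally-T cells now '.'): 1

Answer: 1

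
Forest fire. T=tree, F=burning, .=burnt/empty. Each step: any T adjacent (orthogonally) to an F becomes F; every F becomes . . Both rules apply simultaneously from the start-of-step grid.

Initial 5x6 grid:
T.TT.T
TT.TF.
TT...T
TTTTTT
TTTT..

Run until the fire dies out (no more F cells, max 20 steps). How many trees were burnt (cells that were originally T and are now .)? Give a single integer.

Answer: 3

Derivation:
Step 1: +1 fires, +1 burnt (F count now 1)
Step 2: +1 fires, +1 burnt (F count now 1)
Step 3: +1 fires, +1 burnt (F count now 1)
Step 4: +0 fires, +1 burnt (F count now 0)
Fire out after step 4
Initially T: 20, now '.': 13
Total burnt (originally-T cells now '.'): 3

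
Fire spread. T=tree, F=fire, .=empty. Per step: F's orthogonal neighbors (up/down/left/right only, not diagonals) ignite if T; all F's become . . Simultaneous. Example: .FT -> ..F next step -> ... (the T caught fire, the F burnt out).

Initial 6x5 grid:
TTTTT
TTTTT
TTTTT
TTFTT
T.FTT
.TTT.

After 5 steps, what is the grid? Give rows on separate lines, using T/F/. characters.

Step 1: 5 trees catch fire, 2 burn out
  TTTTT
  TTTTT
  TTFTT
  TF.FT
  T..FT
  .TFT.
Step 2: 8 trees catch fire, 5 burn out
  TTTTT
  TTFTT
  TF.FT
  F...F
  T...F
  .F.F.
Step 3: 6 trees catch fire, 8 burn out
  TTFTT
  TF.FT
  F...F
  .....
  F....
  .....
Step 4: 4 trees catch fire, 6 burn out
  TF.FT
  F...F
  .....
  .....
  .....
  .....
Step 5: 2 trees catch fire, 4 burn out
  F...F
  .....
  .....
  .....
  .....
  .....

F...F
.....
.....
.....
.....
.....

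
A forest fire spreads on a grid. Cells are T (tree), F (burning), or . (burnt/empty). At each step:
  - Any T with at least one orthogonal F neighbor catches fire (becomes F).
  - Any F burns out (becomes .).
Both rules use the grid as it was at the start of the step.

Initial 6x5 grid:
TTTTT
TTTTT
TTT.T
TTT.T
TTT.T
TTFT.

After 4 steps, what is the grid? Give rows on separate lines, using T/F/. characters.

Step 1: 3 trees catch fire, 1 burn out
  TTTTT
  TTTTT
  TTT.T
  TTT.T
  TTF.T
  TF.F.
Step 2: 3 trees catch fire, 3 burn out
  TTTTT
  TTTTT
  TTT.T
  TTF.T
  TF..T
  F....
Step 3: 3 trees catch fire, 3 burn out
  TTTTT
  TTTTT
  TTF.T
  TF..T
  F...T
  .....
Step 4: 3 trees catch fire, 3 burn out
  TTTTT
  TTFTT
  TF..T
  F...T
  ....T
  .....

TTTTT
TTFTT
TF..T
F...T
....T
.....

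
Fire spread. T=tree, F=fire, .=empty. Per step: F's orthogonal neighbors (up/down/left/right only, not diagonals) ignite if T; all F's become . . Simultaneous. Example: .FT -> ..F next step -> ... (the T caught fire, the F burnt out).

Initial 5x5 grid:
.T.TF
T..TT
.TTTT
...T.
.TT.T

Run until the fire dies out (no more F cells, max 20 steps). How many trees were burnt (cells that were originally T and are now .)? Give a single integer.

Answer: 8

Derivation:
Step 1: +2 fires, +1 burnt (F count now 2)
Step 2: +2 fires, +2 burnt (F count now 2)
Step 3: +1 fires, +2 burnt (F count now 1)
Step 4: +2 fires, +1 burnt (F count now 2)
Step 5: +1 fires, +2 burnt (F count now 1)
Step 6: +0 fires, +1 burnt (F count now 0)
Fire out after step 6
Initially T: 13, now '.': 20
Total burnt (originally-T cells now '.'): 8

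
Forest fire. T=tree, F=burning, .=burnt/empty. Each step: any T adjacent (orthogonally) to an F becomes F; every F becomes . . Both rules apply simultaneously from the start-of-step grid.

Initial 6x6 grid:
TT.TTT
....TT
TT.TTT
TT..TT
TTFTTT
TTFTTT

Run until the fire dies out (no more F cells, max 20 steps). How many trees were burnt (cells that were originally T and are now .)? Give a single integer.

Answer: 24

Derivation:
Step 1: +4 fires, +2 burnt (F count now 4)
Step 2: +5 fires, +4 burnt (F count now 5)
Step 3: +5 fires, +5 burnt (F count now 5)
Step 4: +3 fires, +5 burnt (F count now 3)
Step 5: +3 fires, +3 burnt (F count now 3)
Step 6: +2 fires, +3 burnt (F count now 2)
Step 7: +2 fires, +2 burnt (F count now 2)
Step 8: +0 fires, +2 burnt (F count now 0)
Fire out after step 8
Initially T: 26, now '.': 34
Total burnt (originally-T cells now '.'): 24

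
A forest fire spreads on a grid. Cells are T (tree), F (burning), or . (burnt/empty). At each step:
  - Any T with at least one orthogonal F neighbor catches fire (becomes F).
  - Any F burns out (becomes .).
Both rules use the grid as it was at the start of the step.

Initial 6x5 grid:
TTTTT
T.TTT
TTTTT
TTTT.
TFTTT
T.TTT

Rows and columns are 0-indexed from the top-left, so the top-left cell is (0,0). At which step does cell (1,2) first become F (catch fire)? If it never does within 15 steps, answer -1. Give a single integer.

Step 1: cell (1,2)='T' (+3 fires, +1 burnt)
Step 2: cell (1,2)='T' (+6 fires, +3 burnt)
Step 3: cell (1,2)='T' (+5 fires, +6 burnt)
Step 4: cell (1,2)='F' (+4 fires, +5 burnt)
  -> target ignites at step 4
Step 5: cell (1,2)='.' (+4 fires, +4 burnt)
Step 6: cell (1,2)='.' (+3 fires, +4 burnt)
Step 7: cell (1,2)='.' (+1 fires, +3 burnt)
Step 8: cell (1,2)='.' (+0 fires, +1 burnt)
  fire out at step 8

4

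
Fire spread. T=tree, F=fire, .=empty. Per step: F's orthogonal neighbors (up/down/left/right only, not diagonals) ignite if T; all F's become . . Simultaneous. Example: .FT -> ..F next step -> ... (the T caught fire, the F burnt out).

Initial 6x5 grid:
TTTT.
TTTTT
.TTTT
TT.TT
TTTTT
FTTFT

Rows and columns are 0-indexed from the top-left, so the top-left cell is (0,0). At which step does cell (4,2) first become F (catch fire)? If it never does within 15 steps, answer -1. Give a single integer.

Step 1: cell (4,2)='T' (+5 fires, +2 burnt)
Step 2: cell (4,2)='F' (+5 fires, +5 burnt)
  -> target ignites at step 2
Step 3: cell (4,2)='.' (+3 fires, +5 burnt)
Step 4: cell (4,2)='.' (+4 fires, +3 burnt)
Step 5: cell (4,2)='.' (+4 fires, +4 burnt)
Step 6: cell (4,2)='.' (+3 fires, +4 burnt)
Step 7: cell (4,2)='.' (+1 fires, +3 burnt)
Step 8: cell (4,2)='.' (+0 fires, +1 burnt)
  fire out at step 8

2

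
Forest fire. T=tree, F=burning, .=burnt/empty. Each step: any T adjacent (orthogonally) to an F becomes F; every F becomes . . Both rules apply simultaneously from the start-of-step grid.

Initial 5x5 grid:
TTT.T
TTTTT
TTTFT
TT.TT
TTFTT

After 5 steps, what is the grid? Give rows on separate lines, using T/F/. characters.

Step 1: 6 trees catch fire, 2 burn out
  TTT.T
  TTTFT
  TTF.F
  TT.FT
  TF.FT
Step 2: 7 trees catch fire, 6 burn out
  TTT.T
  TTF.F
  TF...
  TF..F
  F...F
Step 3: 5 trees catch fire, 7 burn out
  TTF.F
  TF...
  F....
  F....
  .....
Step 4: 2 trees catch fire, 5 burn out
  TF...
  F....
  .....
  .....
  .....
Step 5: 1 trees catch fire, 2 burn out
  F....
  .....
  .....
  .....
  .....

F....
.....
.....
.....
.....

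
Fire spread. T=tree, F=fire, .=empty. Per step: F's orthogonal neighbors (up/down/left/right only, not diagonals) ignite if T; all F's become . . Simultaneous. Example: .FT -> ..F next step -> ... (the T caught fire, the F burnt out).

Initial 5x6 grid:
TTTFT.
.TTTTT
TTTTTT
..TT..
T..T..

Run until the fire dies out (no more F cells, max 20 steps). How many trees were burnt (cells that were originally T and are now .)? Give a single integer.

Step 1: +3 fires, +1 burnt (F count now 3)
Step 2: +4 fires, +3 burnt (F count now 4)
Step 3: +6 fires, +4 burnt (F count now 6)
Step 4: +4 fires, +6 burnt (F count now 4)
Step 5: +1 fires, +4 burnt (F count now 1)
Step 6: +0 fires, +1 burnt (F count now 0)
Fire out after step 6
Initially T: 19, now '.': 29
Total burnt (originally-T cells now '.'): 18

Answer: 18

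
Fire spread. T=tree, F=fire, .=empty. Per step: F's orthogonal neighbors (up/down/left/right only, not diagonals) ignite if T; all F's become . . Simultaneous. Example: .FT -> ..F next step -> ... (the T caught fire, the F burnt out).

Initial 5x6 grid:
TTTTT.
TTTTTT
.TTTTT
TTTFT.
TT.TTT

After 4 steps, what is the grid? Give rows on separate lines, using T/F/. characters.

Step 1: 4 trees catch fire, 1 burn out
  TTTTT.
  TTTTTT
  .TTFTT
  TTF.F.
  TT.FTT
Step 2: 5 trees catch fire, 4 burn out
  TTTTT.
  TTTFTT
  .TF.FT
  TF....
  TT..FT
Step 3: 8 trees catch fire, 5 burn out
  TTTFT.
  TTF.FT
  .F...F
  F.....
  TF...F
Step 4: 5 trees catch fire, 8 burn out
  TTF.F.
  TF...F
  ......
  ......
  F.....

TTF.F.
TF...F
......
......
F.....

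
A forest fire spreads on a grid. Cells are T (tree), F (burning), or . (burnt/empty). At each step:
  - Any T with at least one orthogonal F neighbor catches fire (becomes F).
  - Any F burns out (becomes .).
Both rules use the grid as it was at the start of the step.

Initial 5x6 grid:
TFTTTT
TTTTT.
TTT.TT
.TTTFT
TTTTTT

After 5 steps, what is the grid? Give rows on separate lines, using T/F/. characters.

Step 1: 7 trees catch fire, 2 burn out
  F.FTTT
  TFTTT.
  TTT.FT
  .TTF.F
  TTTTFT
Step 2: 9 trees catch fire, 7 burn out
  ...FTT
  F.FTF.
  TFT..F
  .TF...
  TTTF.F
Step 3: 6 trees catch fire, 9 burn out
  ....FT
  ...F..
  F.F...
  .F....
  TTF...
Step 4: 2 trees catch fire, 6 burn out
  .....F
  ......
  ......
  ......
  TF....
Step 5: 1 trees catch fire, 2 burn out
  ......
  ......
  ......
  ......
  F.....

......
......
......
......
F.....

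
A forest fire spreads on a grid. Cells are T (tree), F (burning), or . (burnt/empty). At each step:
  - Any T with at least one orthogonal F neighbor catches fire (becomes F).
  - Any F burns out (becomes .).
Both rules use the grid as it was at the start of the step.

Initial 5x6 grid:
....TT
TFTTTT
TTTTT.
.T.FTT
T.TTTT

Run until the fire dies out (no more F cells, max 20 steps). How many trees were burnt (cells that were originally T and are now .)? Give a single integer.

Answer: 19

Derivation:
Step 1: +6 fires, +2 burnt (F count now 6)
Step 2: +8 fires, +6 burnt (F count now 8)
Step 3: +2 fires, +8 burnt (F count now 2)
Step 4: +2 fires, +2 burnt (F count now 2)
Step 5: +1 fires, +2 burnt (F count now 1)
Step 6: +0 fires, +1 burnt (F count now 0)
Fire out after step 6
Initially T: 20, now '.': 29
Total burnt (originally-T cells now '.'): 19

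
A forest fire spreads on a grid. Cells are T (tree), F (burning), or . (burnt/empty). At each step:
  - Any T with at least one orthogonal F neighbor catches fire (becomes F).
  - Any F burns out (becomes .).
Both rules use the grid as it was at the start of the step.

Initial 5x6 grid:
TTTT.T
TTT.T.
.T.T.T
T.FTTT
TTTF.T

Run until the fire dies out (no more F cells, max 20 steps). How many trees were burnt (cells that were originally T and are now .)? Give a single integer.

Step 1: +2 fires, +2 burnt (F count now 2)
Step 2: +3 fires, +2 burnt (F count now 3)
Step 3: +2 fires, +3 burnt (F count now 2)
Step 4: +3 fires, +2 burnt (F count now 3)
Step 5: +0 fires, +3 burnt (F count now 0)
Fire out after step 5
Initially T: 20, now '.': 20
Total burnt (originally-T cells now '.'): 10

Answer: 10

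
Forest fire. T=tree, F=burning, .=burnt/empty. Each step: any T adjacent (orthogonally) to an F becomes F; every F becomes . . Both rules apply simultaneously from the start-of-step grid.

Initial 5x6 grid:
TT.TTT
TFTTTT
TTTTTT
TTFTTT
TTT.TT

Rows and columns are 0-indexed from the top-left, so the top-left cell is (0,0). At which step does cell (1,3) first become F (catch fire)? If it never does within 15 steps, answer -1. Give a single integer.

Step 1: cell (1,3)='T' (+8 fires, +2 burnt)
Step 2: cell (1,3)='F' (+7 fires, +8 burnt)
  -> target ignites at step 2
Step 3: cell (1,3)='.' (+6 fires, +7 burnt)
Step 4: cell (1,3)='.' (+4 fires, +6 burnt)
Step 5: cell (1,3)='.' (+1 fires, +4 burnt)
Step 6: cell (1,3)='.' (+0 fires, +1 burnt)
  fire out at step 6

2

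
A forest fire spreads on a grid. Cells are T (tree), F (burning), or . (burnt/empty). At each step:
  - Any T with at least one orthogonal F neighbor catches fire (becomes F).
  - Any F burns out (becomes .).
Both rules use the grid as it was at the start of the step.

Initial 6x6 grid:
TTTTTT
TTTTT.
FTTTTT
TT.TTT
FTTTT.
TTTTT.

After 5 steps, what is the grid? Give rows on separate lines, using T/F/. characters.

Step 1: 5 trees catch fire, 2 burn out
  TTTTTT
  FTTTT.
  .FTTTT
  FT.TTT
  .FTTT.
  FTTTT.
Step 2: 6 trees catch fire, 5 burn out
  FTTTTT
  .FTTT.
  ..FTTT
  .F.TTT
  ..FTT.
  .FTTT.
Step 3: 5 trees catch fire, 6 burn out
  .FTTTT
  ..FTT.
  ...FTT
  ...TTT
  ...FT.
  ..FTT.
Step 4: 6 trees catch fire, 5 burn out
  ..FTTT
  ...FT.
  ....FT
  ...FTT
  ....F.
  ...FT.
Step 5: 5 trees catch fire, 6 burn out
  ...FTT
  ....F.
  .....F
  ....FT
  ......
  ....F.

...FTT
....F.
.....F
....FT
......
....F.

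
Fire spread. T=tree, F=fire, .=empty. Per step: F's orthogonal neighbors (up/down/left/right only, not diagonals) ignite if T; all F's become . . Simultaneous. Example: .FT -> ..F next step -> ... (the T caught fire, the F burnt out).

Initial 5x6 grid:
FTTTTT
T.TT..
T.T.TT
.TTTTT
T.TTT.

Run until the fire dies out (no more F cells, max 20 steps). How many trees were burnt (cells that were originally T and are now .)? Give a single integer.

Answer: 20

Derivation:
Step 1: +2 fires, +1 burnt (F count now 2)
Step 2: +2 fires, +2 burnt (F count now 2)
Step 3: +2 fires, +2 burnt (F count now 2)
Step 4: +3 fires, +2 burnt (F count now 3)
Step 5: +2 fires, +3 burnt (F count now 2)
Step 6: +3 fires, +2 burnt (F count now 3)
Step 7: +2 fires, +3 burnt (F count now 2)
Step 8: +3 fires, +2 burnt (F count now 3)
Step 9: +1 fires, +3 burnt (F count now 1)
Step 10: +0 fires, +1 burnt (F count now 0)
Fire out after step 10
Initially T: 21, now '.': 29
Total burnt (originally-T cells now '.'): 20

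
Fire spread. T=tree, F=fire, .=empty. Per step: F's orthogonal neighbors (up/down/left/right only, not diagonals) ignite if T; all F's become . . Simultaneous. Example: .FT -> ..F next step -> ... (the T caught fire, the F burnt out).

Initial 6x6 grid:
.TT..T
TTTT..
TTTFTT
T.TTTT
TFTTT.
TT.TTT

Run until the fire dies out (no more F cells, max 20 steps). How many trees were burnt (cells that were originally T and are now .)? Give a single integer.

Step 1: +7 fires, +2 burnt (F count now 7)
Step 2: +8 fires, +7 burnt (F count now 8)
Step 3: +6 fires, +8 burnt (F count now 6)
Step 4: +3 fires, +6 burnt (F count now 3)
Step 5: +1 fires, +3 burnt (F count now 1)
Step 6: +0 fires, +1 burnt (F count now 0)
Fire out after step 6
Initially T: 26, now '.': 35
Total burnt (originally-T cells now '.'): 25

Answer: 25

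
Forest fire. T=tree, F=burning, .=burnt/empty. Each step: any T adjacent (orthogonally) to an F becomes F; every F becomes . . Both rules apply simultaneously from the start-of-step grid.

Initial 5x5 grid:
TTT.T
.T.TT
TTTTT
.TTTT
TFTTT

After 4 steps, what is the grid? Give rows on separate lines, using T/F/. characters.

Step 1: 3 trees catch fire, 1 burn out
  TTT.T
  .T.TT
  TTTTT
  .FTTT
  F.FTT
Step 2: 3 trees catch fire, 3 burn out
  TTT.T
  .T.TT
  TFTTT
  ..FTT
  ...FT
Step 3: 5 trees catch fire, 3 burn out
  TTT.T
  .F.TT
  F.FTT
  ...FT
  ....F
Step 4: 3 trees catch fire, 5 burn out
  TFT.T
  ...TT
  ...FT
  ....F
  .....

TFT.T
...TT
...FT
....F
.....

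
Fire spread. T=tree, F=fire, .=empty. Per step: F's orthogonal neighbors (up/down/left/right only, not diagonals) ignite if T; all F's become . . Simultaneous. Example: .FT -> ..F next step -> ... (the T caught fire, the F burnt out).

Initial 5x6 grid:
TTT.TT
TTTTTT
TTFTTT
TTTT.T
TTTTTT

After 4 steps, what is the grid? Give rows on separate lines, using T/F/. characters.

Step 1: 4 trees catch fire, 1 burn out
  TTT.TT
  TTFTTT
  TF.FTT
  TTFT.T
  TTTTTT
Step 2: 8 trees catch fire, 4 burn out
  TTF.TT
  TF.FTT
  F...FT
  TF.F.T
  TTFTTT
Step 3: 7 trees catch fire, 8 burn out
  TF..TT
  F...FT
  .....F
  F....T
  TF.FTT
Step 4: 6 trees catch fire, 7 burn out
  F...FT
  .....F
  ......
  .....F
  F...FT

F...FT
.....F
......
.....F
F...FT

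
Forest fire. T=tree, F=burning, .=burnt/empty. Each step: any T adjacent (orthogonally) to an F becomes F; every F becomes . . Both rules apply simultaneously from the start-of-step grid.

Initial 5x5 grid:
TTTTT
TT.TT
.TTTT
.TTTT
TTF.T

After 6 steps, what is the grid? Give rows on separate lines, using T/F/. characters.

Step 1: 2 trees catch fire, 1 burn out
  TTTTT
  TT.TT
  .TTTT
  .TFTT
  TF..T
Step 2: 4 trees catch fire, 2 burn out
  TTTTT
  TT.TT
  .TFTT
  .F.FT
  F...T
Step 3: 3 trees catch fire, 4 burn out
  TTTTT
  TT.TT
  .F.FT
  ....F
  ....T
Step 4: 4 trees catch fire, 3 burn out
  TTTTT
  TF.FT
  ....F
  .....
  ....F
Step 5: 4 trees catch fire, 4 burn out
  TFTFT
  F...F
  .....
  .....
  .....
Step 6: 3 trees catch fire, 4 burn out
  F.F.F
  .....
  .....
  .....
  .....

F.F.F
.....
.....
.....
.....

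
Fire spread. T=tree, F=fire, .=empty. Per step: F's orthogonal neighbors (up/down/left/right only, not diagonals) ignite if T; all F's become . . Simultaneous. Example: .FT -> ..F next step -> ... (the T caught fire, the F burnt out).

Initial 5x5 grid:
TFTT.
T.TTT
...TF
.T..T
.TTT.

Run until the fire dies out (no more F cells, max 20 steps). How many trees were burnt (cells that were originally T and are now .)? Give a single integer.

Answer: 9

Derivation:
Step 1: +5 fires, +2 burnt (F count now 5)
Step 2: +4 fires, +5 burnt (F count now 4)
Step 3: +0 fires, +4 burnt (F count now 0)
Fire out after step 3
Initially T: 13, now '.': 21
Total burnt (originally-T cells now '.'): 9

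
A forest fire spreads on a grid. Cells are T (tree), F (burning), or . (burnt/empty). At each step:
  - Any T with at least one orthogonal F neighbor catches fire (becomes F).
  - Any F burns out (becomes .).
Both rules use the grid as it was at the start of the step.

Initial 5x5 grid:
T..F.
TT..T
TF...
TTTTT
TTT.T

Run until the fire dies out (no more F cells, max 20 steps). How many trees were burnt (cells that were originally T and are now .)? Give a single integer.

Step 1: +3 fires, +2 burnt (F count now 3)
Step 2: +4 fires, +3 burnt (F count now 4)
Step 3: +4 fires, +4 burnt (F count now 4)
Step 4: +1 fires, +4 burnt (F count now 1)
Step 5: +1 fires, +1 burnt (F count now 1)
Step 6: +0 fires, +1 burnt (F count now 0)
Fire out after step 6
Initially T: 14, now '.': 24
Total burnt (originally-T cells now '.'): 13

Answer: 13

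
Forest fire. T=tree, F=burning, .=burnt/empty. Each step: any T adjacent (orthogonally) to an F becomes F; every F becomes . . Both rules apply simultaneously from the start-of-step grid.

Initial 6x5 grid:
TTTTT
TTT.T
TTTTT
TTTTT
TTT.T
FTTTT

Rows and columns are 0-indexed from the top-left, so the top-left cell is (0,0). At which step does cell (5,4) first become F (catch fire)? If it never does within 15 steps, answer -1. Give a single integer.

Step 1: cell (5,4)='T' (+2 fires, +1 burnt)
Step 2: cell (5,4)='T' (+3 fires, +2 burnt)
Step 3: cell (5,4)='T' (+4 fires, +3 burnt)
Step 4: cell (5,4)='F' (+4 fires, +4 burnt)
  -> target ignites at step 4
Step 5: cell (5,4)='.' (+5 fires, +4 burnt)
Step 6: cell (5,4)='.' (+4 fires, +5 burnt)
Step 7: cell (5,4)='.' (+2 fires, +4 burnt)
Step 8: cell (5,4)='.' (+2 fires, +2 burnt)
Step 9: cell (5,4)='.' (+1 fires, +2 burnt)
Step 10: cell (5,4)='.' (+0 fires, +1 burnt)
  fire out at step 10

4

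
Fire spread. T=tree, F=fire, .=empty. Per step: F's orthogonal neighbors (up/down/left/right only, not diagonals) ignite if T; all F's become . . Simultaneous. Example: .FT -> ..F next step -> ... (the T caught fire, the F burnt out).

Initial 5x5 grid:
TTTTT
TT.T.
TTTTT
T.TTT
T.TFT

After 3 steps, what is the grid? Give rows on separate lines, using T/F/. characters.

Step 1: 3 trees catch fire, 1 burn out
  TTTTT
  TT.T.
  TTTTT
  T.TFT
  T.F.F
Step 2: 3 trees catch fire, 3 burn out
  TTTTT
  TT.T.
  TTTFT
  T.F.F
  T....
Step 3: 3 trees catch fire, 3 burn out
  TTTTT
  TT.F.
  TTF.F
  T....
  T....

TTTTT
TT.F.
TTF.F
T....
T....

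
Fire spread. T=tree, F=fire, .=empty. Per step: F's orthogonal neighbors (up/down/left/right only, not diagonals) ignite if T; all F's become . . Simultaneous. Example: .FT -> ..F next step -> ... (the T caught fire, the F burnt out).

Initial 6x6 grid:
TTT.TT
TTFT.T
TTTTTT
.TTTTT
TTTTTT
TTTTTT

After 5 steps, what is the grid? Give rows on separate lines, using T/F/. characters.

Step 1: 4 trees catch fire, 1 burn out
  TTF.TT
  TF.F.T
  TTFTTT
  .TTTTT
  TTTTTT
  TTTTTT
Step 2: 5 trees catch fire, 4 burn out
  TF..TT
  F....T
  TF.FTT
  .TFTTT
  TTTTTT
  TTTTTT
Step 3: 6 trees catch fire, 5 burn out
  F...TT
  .....T
  F...FT
  .F.FTT
  TTFTTT
  TTTTTT
Step 4: 5 trees catch fire, 6 burn out
  ....TT
  .....T
  .....F
  ....FT
  TF.FTT
  TTFTTT
Step 5: 6 trees catch fire, 5 burn out
  ....TT
  .....F
  ......
  .....F
  F...FT
  TF.FTT

....TT
.....F
......
.....F
F...FT
TF.FTT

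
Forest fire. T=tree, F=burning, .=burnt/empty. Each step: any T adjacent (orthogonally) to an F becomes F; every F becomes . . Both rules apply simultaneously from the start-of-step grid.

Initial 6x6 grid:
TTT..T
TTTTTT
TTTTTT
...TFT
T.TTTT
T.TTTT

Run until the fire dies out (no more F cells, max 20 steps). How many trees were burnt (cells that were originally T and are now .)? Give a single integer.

Step 1: +4 fires, +1 burnt (F count now 4)
Step 2: +6 fires, +4 burnt (F count now 6)
Step 3: +6 fires, +6 burnt (F count now 6)
Step 4: +4 fires, +6 burnt (F count now 4)
Step 5: +3 fires, +4 burnt (F count now 3)
Step 6: +2 fires, +3 burnt (F count now 2)
Step 7: +1 fires, +2 burnt (F count now 1)
Step 8: +0 fires, +1 burnt (F count now 0)
Fire out after step 8
Initially T: 28, now '.': 34
Total burnt (originally-T cells now '.'): 26

Answer: 26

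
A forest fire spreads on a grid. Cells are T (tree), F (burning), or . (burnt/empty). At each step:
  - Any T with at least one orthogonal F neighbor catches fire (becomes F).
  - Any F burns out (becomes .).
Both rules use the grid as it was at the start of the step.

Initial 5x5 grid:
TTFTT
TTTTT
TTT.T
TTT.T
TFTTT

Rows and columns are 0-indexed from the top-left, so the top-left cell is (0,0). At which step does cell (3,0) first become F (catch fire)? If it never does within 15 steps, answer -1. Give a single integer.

Step 1: cell (3,0)='T' (+6 fires, +2 burnt)
Step 2: cell (3,0)='F' (+9 fires, +6 burnt)
  -> target ignites at step 2
Step 3: cell (3,0)='.' (+4 fires, +9 burnt)
Step 4: cell (3,0)='.' (+2 fires, +4 burnt)
Step 5: cell (3,0)='.' (+0 fires, +2 burnt)
  fire out at step 5

2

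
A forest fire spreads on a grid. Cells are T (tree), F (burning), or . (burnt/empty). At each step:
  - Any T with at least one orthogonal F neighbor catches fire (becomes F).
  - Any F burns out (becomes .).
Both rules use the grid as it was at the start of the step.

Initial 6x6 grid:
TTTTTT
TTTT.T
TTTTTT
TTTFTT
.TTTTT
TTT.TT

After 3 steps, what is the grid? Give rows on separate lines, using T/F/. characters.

Step 1: 4 trees catch fire, 1 burn out
  TTTTTT
  TTTT.T
  TTTFTT
  TTF.FT
  .TTFTT
  TTT.TT
Step 2: 7 trees catch fire, 4 burn out
  TTTTTT
  TTTF.T
  TTF.FT
  TF...F
  .TF.FT
  TTT.TT
Step 3: 9 trees catch fire, 7 burn out
  TTTFTT
  TTF..T
  TF...F
  F.....
  .F...F
  TTF.FT

TTTFTT
TTF..T
TF...F
F.....
.F...F
TTF.FT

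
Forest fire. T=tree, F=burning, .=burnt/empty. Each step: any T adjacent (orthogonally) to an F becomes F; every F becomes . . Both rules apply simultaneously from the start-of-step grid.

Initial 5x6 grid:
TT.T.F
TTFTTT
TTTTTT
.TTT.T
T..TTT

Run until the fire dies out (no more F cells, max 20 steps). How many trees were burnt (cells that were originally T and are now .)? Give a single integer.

Answer: 21

Derivation:
Step 1: +4 fires, +2 burnt (F count now 4)
Step 2: +8 fires, +4 burnt (F count now 8)
Step 3: +6 fires, +8 burnt (F count now 6)
Step 4: +2 fires, +6 burnt (F count now 2)
Step 5: +1 fires, +2 burnt (F count now 1)
Step 6: +0 fires, +1 burnt (F count now 0)
Fire out after step 6
Initially T: 22, now '.': 29
Total burnt (originally-T cells now '.'): 21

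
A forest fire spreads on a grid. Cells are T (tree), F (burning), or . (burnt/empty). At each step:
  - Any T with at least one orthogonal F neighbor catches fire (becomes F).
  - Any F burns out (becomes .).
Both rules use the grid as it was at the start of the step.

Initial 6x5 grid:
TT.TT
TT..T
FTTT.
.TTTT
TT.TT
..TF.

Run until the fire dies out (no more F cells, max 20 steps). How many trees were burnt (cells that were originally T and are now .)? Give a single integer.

Answer: 16

Derivation:
Step 1: +4 fires, +2 burnt (F count now 4)
Step 2: +6 fires, +4 burnt (F count now 6)
Step 3: +5 fires, +6 burnt (F count now 5)
Step 4: +1 fires, +5 burnt (F count now 1)
Step 5: +0 fires, +1 burnt (F count now 0)
Fire out after step 5
Initially T: 19, now '.': 27
Total burnt (originally-T cells now '.'): 16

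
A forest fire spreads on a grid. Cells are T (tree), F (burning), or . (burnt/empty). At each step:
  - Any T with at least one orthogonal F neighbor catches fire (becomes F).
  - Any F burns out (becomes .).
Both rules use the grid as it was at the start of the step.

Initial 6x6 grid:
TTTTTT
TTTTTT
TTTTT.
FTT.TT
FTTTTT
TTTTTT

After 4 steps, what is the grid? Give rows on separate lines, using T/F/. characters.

Step 1: 4 trees catch fire, 2 burn out
  TTTTTT
  TTTTTT
  FTTTT.
  .FT.TT
  .FTTTT
  FTTTTT
Step 2: 5 trees catch fire, 4 burn out
  TTTTTT
  FTTTTT
  .FTTT.
  ..F.TT
  ..FTTT
  .FTTTT
Step 3: 5 trees catch fire, 5 burn out
  FTTTTT
  .FTTTT
  ..FTT.
  ....TT
  ...FTT
  ..FTTT
Step 4: 5 trees catch fire, 5 burn out
  .FTTTT
  ..FTTT
  ...FT.
  ....TT
  ....FT
  ...FTT

.FTTTT
..FTTT
...FT.
....TT
....FT
...FTT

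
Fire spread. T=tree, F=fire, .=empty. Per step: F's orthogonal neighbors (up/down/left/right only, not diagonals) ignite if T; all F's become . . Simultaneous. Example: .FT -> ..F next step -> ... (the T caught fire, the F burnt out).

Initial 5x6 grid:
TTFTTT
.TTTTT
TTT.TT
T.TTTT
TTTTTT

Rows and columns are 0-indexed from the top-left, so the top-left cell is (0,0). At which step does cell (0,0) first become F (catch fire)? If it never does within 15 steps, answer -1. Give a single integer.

Step 1: cell (0,0)='T' (+3 fires, +1 burnt)
Step 2: cell (0,0)='F' (+5 fires, +3 burnt)
  -> target ignites at step 2
Step 3: cell (0,0)='.' (+4 fires, +5 burnt)
Step 4: cell (0,0)='.' (+5 fires, +4 burnt)
Step 5: cell (0,0)='.' (+5 fires, +5 burnt)
Step 6: cell (0,0)='.' (+3 fires, +5 burnt)
Step 7: cell (0,0)='.' (+1 fires, +3 burnt)
Step 8: cell (0,0)='.' (+0 fires, +1 burnt)
  fire out at step 8

2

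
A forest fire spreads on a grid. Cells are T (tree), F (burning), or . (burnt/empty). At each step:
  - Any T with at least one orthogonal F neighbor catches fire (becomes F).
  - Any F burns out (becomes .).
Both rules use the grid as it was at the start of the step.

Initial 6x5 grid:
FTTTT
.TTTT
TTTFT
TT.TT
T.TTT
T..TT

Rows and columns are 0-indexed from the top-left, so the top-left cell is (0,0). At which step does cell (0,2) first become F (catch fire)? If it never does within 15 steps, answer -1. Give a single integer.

Step 1: cell (0,2)='T' (+5 fires, +2 burnt)
Step 2: cell (0,2)='F' (+8 fires, +5 burnt)
  -> target ignites at step 2
Step 3: cell (0,2)='.' (+6 fires, +8 burnt)
Step 4: cell (0,2)='.' (+2 fires, +6 burnt)
Step 5: cell (0,2)='.' (+1 fires, +2 burnt)
Step 6: cell (0,2)='.' (+1 fires, +1 burnt)
Step 7: cell (0,2)='.' (+0 fires, +1 burnt)
  fire out at step 7

2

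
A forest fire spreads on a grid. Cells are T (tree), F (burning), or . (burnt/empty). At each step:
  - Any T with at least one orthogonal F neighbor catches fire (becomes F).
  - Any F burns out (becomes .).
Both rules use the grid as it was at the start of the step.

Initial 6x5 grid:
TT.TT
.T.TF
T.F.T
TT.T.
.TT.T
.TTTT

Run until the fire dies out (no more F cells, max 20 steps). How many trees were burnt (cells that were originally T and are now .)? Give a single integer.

Step 1: +3 fires, +2 burnt (F count now 3)
Step 2: +1 fires, +3 burnt (F count now 1)
Step 3: +0 fires, +1 burnt (F count now 0)
Fire out after step 3
Initially T: 18, now '.': 16
Total burnt (originally-T cells now '.'): 4

Answer: 4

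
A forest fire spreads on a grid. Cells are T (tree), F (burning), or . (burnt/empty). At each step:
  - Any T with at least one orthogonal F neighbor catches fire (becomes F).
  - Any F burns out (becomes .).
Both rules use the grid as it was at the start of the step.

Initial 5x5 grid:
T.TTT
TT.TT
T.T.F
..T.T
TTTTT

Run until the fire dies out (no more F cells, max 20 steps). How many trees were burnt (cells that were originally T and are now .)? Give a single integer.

Step 1: +2 fires, +1 burnt (F count now 2)
Step 2: +3 fires, +2 burnt (F count now 3)
Step 3: +2 fires, +3 burnt (F count now 2)
Step 4: +2 fires, +2 burnt (F count now 2)
Step 5: +2 fires, +2 burnt (F count now 2)
Step 6: +2 fires, +2 burnt (F count now 2)
Step 7: +0 fires, +2 burnt (F count now 0)
Fire out after step 7
Initially T: 17, now '.': 21
Total burnt (originally-T cells now '.'): 13

Answer: 13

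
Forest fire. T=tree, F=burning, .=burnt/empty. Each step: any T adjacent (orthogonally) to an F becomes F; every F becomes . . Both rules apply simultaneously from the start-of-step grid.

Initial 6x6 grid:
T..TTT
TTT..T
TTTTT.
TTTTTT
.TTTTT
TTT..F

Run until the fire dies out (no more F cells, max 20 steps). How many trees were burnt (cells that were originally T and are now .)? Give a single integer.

Step 1: +1 fires, +1 burnt (F count now 1)
Step 2: +2 fires, +1 burnt (F count now 2)
Step 3: +2 fires, +2 burnt (F count now 2)
Step 4: +3 fires, +2 burnt (F count now 3)
Step 5: +4 fires, +3 burnt (F count now 4)
Step 6: +3 fires, +4 burnt (F count now 3)
Step 7: +4 fires, +3 burnt (F count now 4)
Step 8: +2 fires, +4 burnt (F count now 2)
Step 9: +1 fires, +2 burnt (F count now 1)
Step 10: +1 fires, +1 burnt (F count now 1)
Step 11: +0 fires, +1 burnt (F count now 0)
Fire out after step 11
Initially T: 27, now '.': 32
Total burnt (originally-T cells now '.'): 23

Answer: 23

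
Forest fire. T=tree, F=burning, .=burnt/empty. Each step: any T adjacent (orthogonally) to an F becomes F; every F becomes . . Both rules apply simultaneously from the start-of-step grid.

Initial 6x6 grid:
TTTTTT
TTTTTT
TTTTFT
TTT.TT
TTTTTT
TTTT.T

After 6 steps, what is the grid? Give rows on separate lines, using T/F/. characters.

Step 1: 4 trees catch fire, 1 burn out
  TTTTTT
  TTTTFT
  TTTF.F
  TTT.FT
  TTTTTT
  TTTT.T
Step 2: 6 trees catch fire, 4 burn out
  TTTTFT
  TTTF.F
  TTF...
  TTT..F
  TTTTFT
  TTTT.T
Step 3: 7 trees catch fire, 6 burn out
  TTTF.F
  TTF...
  TF....
  TTF...
  TTTF.F
  TTTT.T
Step 4: 7 trees catch fire, 7 burn out
  TTF...
  TF....
  F.....
  TF....
  TTF...
  TTTF.F
Step 5: 5 trees catch fire, 7 burn out
  TF....
  F.....
  ......
  F.....
  TF....
  TTF...
Step 6: 3 trees catch fire, 5 burn out
  F.....
  ......
  ......
  ......
  F.....
  TF....

F.....
......
......
......
F.....
TF....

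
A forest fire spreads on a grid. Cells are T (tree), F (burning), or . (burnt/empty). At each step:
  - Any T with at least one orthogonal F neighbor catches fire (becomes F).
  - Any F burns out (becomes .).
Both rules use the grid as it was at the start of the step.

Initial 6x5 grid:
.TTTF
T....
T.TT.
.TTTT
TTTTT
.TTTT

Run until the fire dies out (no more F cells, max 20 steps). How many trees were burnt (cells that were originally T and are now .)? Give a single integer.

Answer: 3

Derivation:
Step 1: +1 fires, +1 burnt (F count now 1)
Step 2: +1 fires, +1 burnt (F count now 1)
Step 3: +1 fires, +1 burnt (F count now 1)
Step 4: +0 fires, +1 burnt (F count now 0)
Fire out after step 4
Initially T: 20, now '.': 13
Total burnt (originally-T cells now '.'): 3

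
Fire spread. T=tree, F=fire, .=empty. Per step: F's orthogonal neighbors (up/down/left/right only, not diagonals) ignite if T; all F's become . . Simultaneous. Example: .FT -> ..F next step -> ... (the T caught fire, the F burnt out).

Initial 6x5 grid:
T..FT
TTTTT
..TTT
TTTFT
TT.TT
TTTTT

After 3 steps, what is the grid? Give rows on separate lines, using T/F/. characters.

Step 1: 6 trees catch fire, 2 burn out
  T...F
  TTTFT
  ..TFT
  TTF.F
  TT.FT
  TTTTT
Step 2: 7 trees catch fire, 6 burn out
  T....
  TTF.F
  ..F.F
  TF...
  TT..F
  TTTFT
Step 3: 5 trees catch fire, 7 burn out
  T....
  TF...
  .....
  F....
  TF...
  TTF.F

T....
TF...
.....
F....
TF...
TTF.F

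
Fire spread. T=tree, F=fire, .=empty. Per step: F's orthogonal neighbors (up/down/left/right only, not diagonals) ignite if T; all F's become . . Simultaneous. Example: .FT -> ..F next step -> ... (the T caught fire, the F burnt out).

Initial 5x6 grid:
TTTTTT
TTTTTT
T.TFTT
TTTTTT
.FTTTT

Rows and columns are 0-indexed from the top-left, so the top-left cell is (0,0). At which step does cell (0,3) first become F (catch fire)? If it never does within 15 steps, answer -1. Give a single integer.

Step 1: cell (0,3)='T' (+6 fires, +2 burnt)
Step 2: cell (0,3)='F' (+8 fires, +6 burnt)
  -> target ignites at step 2
Step 3: cell (0,3)='.' (+7 fires, +8 burnt)
Step 4: cell (0,3)='.' (+4 fires, +7 burnt)
Step 5: cell (0,3)='.' (+1 fires, +4 burnt)
Step 6: cell (0,3)='.' (+0 fires, +1 burnt)
  fire out at step 6

2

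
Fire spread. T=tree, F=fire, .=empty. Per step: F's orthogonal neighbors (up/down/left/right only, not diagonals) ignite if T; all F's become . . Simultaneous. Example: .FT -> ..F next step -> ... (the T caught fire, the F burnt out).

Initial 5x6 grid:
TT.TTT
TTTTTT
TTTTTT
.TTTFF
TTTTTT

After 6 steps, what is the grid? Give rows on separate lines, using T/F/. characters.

Step 1: 5 trees catch fire, 2 burn out
  TT.TTT
  TTTTTT
  TTTTFF
  .TTF..
  TTTTFF
Step 2: 5 trees catch fire, 5 burn out
  TT.TTT
  TTTTFF
  TTTF..
  .TF...
  TTTF..
Step 3: 6 trees catch fire, 5 burn out
  TT.TFF
  TTTF..
  TTF...
  .F....
  TTF...
Step 4: 4 trees catch fire, 6 burn out
  TT.F..
  TTF...
  TF....
  ......
  TF....
Step 5: 3 trees catch fire, 4 burn out
  TT....
  TF....
  F.....
  ......
  F.....
Step 6: 2 trees catch fire, 3 burn out
  TF....
  F.....
  ......
  ......
  ......

TF....
F.....
......
......
......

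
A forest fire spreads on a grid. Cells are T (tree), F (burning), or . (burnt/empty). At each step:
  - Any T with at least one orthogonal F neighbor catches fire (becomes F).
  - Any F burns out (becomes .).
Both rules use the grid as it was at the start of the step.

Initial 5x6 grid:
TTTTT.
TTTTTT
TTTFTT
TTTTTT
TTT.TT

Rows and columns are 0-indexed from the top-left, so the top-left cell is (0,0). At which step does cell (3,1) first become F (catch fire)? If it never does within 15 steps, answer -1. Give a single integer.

Step 1: cell (3,1)='T' (+4 fires, +1 burnt)
Step 2: cell (3,1)='T' (+7 fires, +4 burnt)
Step 3: cell (3,1)='F' (+9 fires, +7 burnt)
  -> target ignites at step 3
Step 4: cell (3,1)='.' (+5 fires, +9 burnt)
Step 5: cell (3,1)='.' (+2 fires, +5 burnt)
Step 6: cell (3,1)='.' (+0 fires, +2 burnt)
  fire out at step 6

3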